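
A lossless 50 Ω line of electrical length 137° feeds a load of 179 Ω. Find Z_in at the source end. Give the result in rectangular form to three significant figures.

Z_in ≈ 27.6 + j45.4 Ω

tan(βl) = tan(137°) = -0.933
Z_in = Z_0·(Z_L + jZ_0·tanβl)/(Z_0 + jZ_L·tanβl)
     = 50·(179 − j46.6)/(50 − j167)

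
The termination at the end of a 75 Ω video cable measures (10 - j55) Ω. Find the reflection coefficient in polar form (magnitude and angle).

Γ ≈ 0.841 ∠ -107°

Γ = (Z_L − Z_0)/(Z_L + Z_0) = (-65 − j55)/(85 − j55)
|Γ| = 85.1/101 = 0.841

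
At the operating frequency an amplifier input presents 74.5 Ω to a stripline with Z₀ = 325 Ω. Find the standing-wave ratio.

Γ = (74.5 − 325)/(74.5 + 325) = -0.627
VSWR = (1 + 0.627)/(1 − 0.627)

VSWR ≈ 4.36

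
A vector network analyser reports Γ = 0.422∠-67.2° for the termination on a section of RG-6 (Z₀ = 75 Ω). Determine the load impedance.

Z_L ≈ 72.4 − j68.6 Ω

Z_L = Z_0·(1 + Γ)/(1 − Γ) = 75·(1.16 − j0.389)/(0.836 + j0.389)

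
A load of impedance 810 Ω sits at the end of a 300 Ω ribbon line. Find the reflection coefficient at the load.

Γ = (Z_L − Z_0)/(Z_L + Z_0) = (810 − 300)/(810 + 300) = 510/1110

Γ = 0.459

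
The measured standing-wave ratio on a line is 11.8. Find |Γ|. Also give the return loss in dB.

|Γ| ≈ 0.844; return loss ≈ 1.48 dB

|Γ| = (S − 1)/(S + 1) = (11.8 − 1)/(11.8 + 1) = 10.8/12.8
RL = −20·log₁₀|Γ| = −20·log₁₀(0.844)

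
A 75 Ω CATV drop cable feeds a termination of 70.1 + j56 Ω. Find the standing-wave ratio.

VSWR ≈ 2.13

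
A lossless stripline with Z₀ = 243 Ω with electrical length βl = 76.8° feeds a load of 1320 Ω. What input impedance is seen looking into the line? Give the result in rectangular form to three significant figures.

tan(βl) = tan(76.8°) = 4.26
Z_in = Z_0·(Z_L + jZ_0·tanβl)/(Z_0 + jZ_L·tanβl)
     = 243·(1320 + j1040)/(243 + j5630)

Z_in ≈ 47.1 − j55 Ω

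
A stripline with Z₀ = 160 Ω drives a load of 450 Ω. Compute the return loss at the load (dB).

RL ≈ 6.46 dB

Γ = (450 − 160)/(450 + 160) = 0.475
RL = −20·log₁₀|Γ| = −20·log₁₀(0.475)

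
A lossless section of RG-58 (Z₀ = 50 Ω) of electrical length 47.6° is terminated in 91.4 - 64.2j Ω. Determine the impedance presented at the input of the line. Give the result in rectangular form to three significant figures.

Z_in ≈ 20.5 − j21 Ω

tan(βl) = tan(47.6°) = 1.1
Z_in = Z_0·(Z_L + jZ_0·tanβl)/(Z_0 + jZ_L·tanβl)
     = 50·(91.4 − j9.44)/(120 + j100)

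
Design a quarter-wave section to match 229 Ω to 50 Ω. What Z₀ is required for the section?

Z_qwt = √(Z_0·R_L) = √(50 × 229) = √11450

Z_qwt ≈ 107 Ω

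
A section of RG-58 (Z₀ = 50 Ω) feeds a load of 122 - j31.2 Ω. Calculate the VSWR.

Γ = (Z_L − Z_0)/(Z_L + Z_0) = (72 − j31.2)/(172 − j31.2)
|Γ| = 78.5/175 = 0.449
VSWR = (1 + |Γ|)/(1 − |Γ|) = 1.45/0.551

VSWR ≈ 2.63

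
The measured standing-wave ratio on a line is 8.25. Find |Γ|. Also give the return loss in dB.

|Γ| ≈ 0.784; return loss ≈ 2.12 dB

|Γ| = (S − 1)/(S + 1) = (8.25 − 1)/(8.25 + 1) = 7.25/9.25
RL = −20·log₁₀|Γ| = −20·log₁₀(0.784)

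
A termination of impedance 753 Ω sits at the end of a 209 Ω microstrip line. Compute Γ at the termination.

Γ = 0.565

Γ = (Z_L − Z_0)/(Z_L + Z_0) = (753 − 209)/(753 + 209) = 544/962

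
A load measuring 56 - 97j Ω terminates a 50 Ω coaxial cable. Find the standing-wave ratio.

VSWR ≈ 5.18

Γ = (Z_L − Z_0)/(Z_L + Z_0) = (6 − j97)/(106 − j97)
|Γ| = 97.2/144 = 0.676
VSWR = (1 + |Γ|)/(1 − |Γ|) = 1.68/0.324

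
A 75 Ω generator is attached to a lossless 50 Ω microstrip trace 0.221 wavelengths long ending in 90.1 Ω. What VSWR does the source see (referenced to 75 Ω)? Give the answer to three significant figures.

βl = 2π × 0.221 = 79.6°
tan(βl) = 5.43
Z_in = Z_0·(Z_L + jZ_0·tanβl)/(Z_0 + jZ_L·tanβl) = 28.4 − j6.31 Ω
Γ_s = (Z_in − Z_s)/(Z_in + Z_s) = (-46.6 − j6.31)/(103 − j6.31), |Γ_s| = 0.454
VSWR = (1 + |Γ_s|)/(1 − |Γ_s|)

VSWR ≈ 2.66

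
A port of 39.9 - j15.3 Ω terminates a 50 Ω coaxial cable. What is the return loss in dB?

Γ = (-10.1 − j15.3)/(89.9 − j15.3), |Γ| = 0.201
RL = −20·log₁₀|Γ| = −20·log₁₀(0.201)

RL ≈ 13.9 dB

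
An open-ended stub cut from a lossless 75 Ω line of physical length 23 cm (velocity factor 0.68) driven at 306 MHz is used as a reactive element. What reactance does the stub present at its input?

X_in ≈ 51 Ω (inductive)

λ = v/f = 0.68·c / 306 MHz = 0.667 m
βl = 2π·l/λ = 2π × 0.345 = 124°
tan(βl) = -1.47
For an open-ended stub, Z_in = −jZ_0·cot(βl) = −jZ_0/tan(βl)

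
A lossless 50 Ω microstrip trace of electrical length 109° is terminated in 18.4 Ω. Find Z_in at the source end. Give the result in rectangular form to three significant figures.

Z_in ≈ 81 − j58.6 Ω

tan(βl) = tan(109°) = -2.9
Z_in = Z_0·(Z_L + jZ_0·tanβl)/(Z_0 + jZ_L·tanβl)
     = 50·(18.4 − j145)/(50 − j53.4)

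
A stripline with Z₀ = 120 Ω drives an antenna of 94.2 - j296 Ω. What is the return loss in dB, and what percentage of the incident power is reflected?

RL ≈ 1.8 dB; 66.1% of incident power reflected

Γ = (-25.8 − j296)/(214.2 − j296), |Γ| = 0.813
RL = −20·log₁₀(0.813) = 1.8 dB
P_refl/P_inc = |Γ|² = 0.661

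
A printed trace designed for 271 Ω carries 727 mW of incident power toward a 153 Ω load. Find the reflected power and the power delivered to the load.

P_reflected ≈ 56.3 mW; P_delivered ≈ 671 mW

Γ = (153 − 271)/(153 + 271) = -0.278
|Γ|² = 0.0775
P_refl = |Γ|²·P_inc = 56.3 mW, P_del = (1 − |Γ|²)·P_inc = 671 mW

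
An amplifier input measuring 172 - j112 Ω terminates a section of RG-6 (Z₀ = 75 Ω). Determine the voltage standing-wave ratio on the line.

Γ = (Z_L − Z_0)/(Z_L + Z_0) = (97 − j112)/(247 − j112)
|Γ| = 148/271 = 0.546
VSWR = (1 + |Γ|)/(1 − |Γ|) = 1.55/0.454

VSWR ≈ 3.41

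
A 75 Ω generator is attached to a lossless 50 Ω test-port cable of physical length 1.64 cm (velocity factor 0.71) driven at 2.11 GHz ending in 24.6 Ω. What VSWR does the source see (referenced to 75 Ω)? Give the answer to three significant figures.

λ = v/f = 0.71·c / 2.11 GHz = 0.101 m
βl = 2π·l/λ = 2π × 0.162 = 58.5°
tan(βl) = 1.63
Z_in = Z_0·(Z_L + jZ_0·tanβl)/(Z_0 + jZ_L·tanβl) = 54.8 + j37.6 Ω
Γ_s = (Z_in − Z_s)/(Z_in + Z_s) = (-20.2 + j37.6)/(130 + j37.6), |Γ_s| = 0.316
VSWR = (1 + |Γ_s|)/(1 − |Γ_s|)

VSWR ≈ 1.92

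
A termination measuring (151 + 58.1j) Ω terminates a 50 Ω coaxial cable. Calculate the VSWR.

VSWR ≈ 3.51

Γ = (Z_L − Z_0)/(Z_L + Z_0) = (101 + j58.1)/(201 + j58.1)
|Γ| = 117/209 = 0.557
VSWR = (1 + |Γ|)/(1 − |Γ|) = 1.56/0.443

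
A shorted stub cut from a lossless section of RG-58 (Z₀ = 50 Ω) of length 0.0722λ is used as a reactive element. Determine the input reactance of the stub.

X_in ≈ 24.4 Ω (inductive)

βl = 2π × 0.0722 = 26°
tan(βl) = 0.488
For a shorted stub, Z_in = jZ_0·tan(βl)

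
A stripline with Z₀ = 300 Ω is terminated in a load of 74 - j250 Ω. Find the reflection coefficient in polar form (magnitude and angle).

Γ ≈ 0.749 ∠ -98.4°

Γ = (Z_L − Z_0)/(Z_L + Z_0) = (-226 − j250)/(374 − j250)
|Γ| = 337/450 = 0.749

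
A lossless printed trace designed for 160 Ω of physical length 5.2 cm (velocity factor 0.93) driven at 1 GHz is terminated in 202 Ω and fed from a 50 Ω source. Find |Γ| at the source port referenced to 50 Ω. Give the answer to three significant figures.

λ = v/f = 0.93·c / 1 GHz = 0.279 m
βl = 2π·l/λ = 2π × 0.186 = 67.1°
tan(βl) = 2.37
Z_in = Z_0·(Z_L + jZ_0·tanβl)/(Z_0 + jZ_L·tanβl) = 134 − j22.7 Ω
Γ_s = (Z_in − Z_s)/(Z_in + Z_s) = (84.3 − j22.7)/(184 − j22.7), |Γ_s| = 0.47

|Γ| ≈ 0.47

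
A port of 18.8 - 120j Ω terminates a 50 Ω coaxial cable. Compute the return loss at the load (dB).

RL ≈ 0.95 dB

Γ = (-31.2 − j120)/(68.8 − j120), |Γ| = 0.896
RL = −20·log₁₀|Γ| = −20·log₁₀(0.896)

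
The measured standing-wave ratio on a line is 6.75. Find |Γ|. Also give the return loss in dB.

|Γ| ≈ 0.742; return loss ≈ 2.59 dB

|Γ| = (S − 1)/(S + 1) = (6.75 − 1)/(6.75 + 1) = 5.75/7.75
RL = −20·log₁₀|Γ| = −20·log₁₀(0.742)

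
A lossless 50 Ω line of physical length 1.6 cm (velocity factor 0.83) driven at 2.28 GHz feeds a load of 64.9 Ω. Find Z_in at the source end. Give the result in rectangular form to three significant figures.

Z_in ≈ 45.3 − j11.5 Ω

λ = v/f = 0.83·c / 2.28 GHz = 0.109 m
βl = 2π·l/λ = 2π × 0.147 = 52.7°
tan(βl) = tan(52.7°) = 1.31
Z_in = Z_0·(Z_L + jZ_0·tanβl)/(Z_0 + jZ_L·tanβl)
     = 50·(64.9 + j65.7)/(50 + j85.3)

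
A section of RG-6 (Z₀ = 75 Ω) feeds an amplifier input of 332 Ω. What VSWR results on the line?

For a purely resistive load, VSWR = R_L/Z_0 or Z_0/R_L (whichever > 1) = 332/75

VSWR ≈ 4.43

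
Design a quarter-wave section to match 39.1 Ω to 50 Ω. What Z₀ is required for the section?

Z_qwt ≈ 44.2 Ω

Z_qwt = √(Z_0·R_L) = √(50 × 39.1) = √1955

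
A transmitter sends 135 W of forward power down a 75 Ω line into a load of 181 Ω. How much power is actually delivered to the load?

Γ = (181 − 75)/(181 + 75) = 0.414
|Γ|² = 0.171
P_refl = |Γ|²·P_inc = 23.1 W, P_del = (1 − |Γ|²)·P_inc = 112 W

P_delivered ≈ 112 W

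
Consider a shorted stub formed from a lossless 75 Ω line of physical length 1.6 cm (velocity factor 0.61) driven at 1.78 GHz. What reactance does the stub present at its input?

λ = v/f = 0.61·c / 1.78 GHz = 0.103 m
βl = 2π·l/λ = 2π × 0.156 = 56°
tan(βl) = 1.48
For a shorted stub, Z_in = jZ_0·tan(βl)

X_in ≈ 111 Ω (inductive)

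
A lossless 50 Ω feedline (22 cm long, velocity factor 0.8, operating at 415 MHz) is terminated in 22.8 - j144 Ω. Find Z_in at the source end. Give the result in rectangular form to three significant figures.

λ = v/f = 0.8·c / 415 MHz = 0.578 m
βl = 2π·l/λ = 2π × 0.38 = 137°
tan(βl) = tan(137°) = -0.934
Z_in = Z_0·(Z_L + jZ_0·tanβl)/(Z_0 + jZ_L·tanβl)
     = 50·(22.8 − j191)/(-84.5 − j21.3)

Z_in ≈ 14.1 + j109 Ω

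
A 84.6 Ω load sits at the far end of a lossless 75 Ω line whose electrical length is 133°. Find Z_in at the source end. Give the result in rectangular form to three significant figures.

Z_in ≈ 73.8 + j8.89 Ω

tan(βl) = tan(133°) = -1.07
Z_in = Z_0·(Z_L + jZ_0·tanβl)/(Z_0 + jZ_L·tanβl)
     = 75·(84.6 − j80.4)/(75 − j90.7)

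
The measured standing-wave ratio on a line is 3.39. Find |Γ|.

|Γ| ≈ 0.544

|Γ| = (S − 1)/(S + 1) = (3.39 − 1)/(3.39 + 1) = 2.39/4.39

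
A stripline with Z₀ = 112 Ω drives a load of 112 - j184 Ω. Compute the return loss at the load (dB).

RL ≈ 3.95 dB

Γ = (0 − j184)/(224 − j184), |Γ| = 0.635
RL = −20·log₁₀|Γ| = −20·log₁₀(0.635)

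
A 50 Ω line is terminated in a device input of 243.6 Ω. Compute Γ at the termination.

Γ = 0.659

Γ = (Z_L − Z_0)/(Z_L + Z_0) = (243.6 − 50)/(243.6 + 50) = 193.6/293.6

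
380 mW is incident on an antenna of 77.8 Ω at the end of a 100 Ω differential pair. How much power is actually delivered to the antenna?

P_delivered ≈ 374 mW

Γ = (77.8 − 100)/(77.8 + 100) = -0.125
|Γ|² = 0.0156
P_refl = |Γ|²·P_inc = 5.92 mW, P_del = (1 − |Γ|²)·P_inc = 374 mW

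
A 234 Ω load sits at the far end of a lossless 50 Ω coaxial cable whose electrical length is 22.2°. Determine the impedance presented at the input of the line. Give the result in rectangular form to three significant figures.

Z_in ≈ 58.7 − j91.8 Ω

tan(βl) = tan(22.2°) = 0.408
Z_in = Z_0·(Z_L + jZ_0·tanβl)/(Z_0 + jZ_L·tanβl)
     = 50·(234 + j20.4)/(50 + j95.5)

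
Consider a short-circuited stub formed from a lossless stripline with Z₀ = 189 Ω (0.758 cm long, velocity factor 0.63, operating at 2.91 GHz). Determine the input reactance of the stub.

λ = v/f = 0.63·c / 2.91 GHz = 0.0649 m
βl = 2π·l/λ = 2π × 0.117 = 42°
tan(βl) = 0.901
For a short-circuited stub, Z_in = jZ_0·tan(βl)

X_in ≈ 170 Ω (inductive)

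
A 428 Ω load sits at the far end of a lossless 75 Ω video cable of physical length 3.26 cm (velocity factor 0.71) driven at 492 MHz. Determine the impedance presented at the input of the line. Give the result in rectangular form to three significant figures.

Z_in ≈ 56.7 − j127 Ω

λ = v/f = 0.71·c / 492 MHz = 0.433 m
βl = 2π·l/λ = 2π × 0.0753 = 27.1°
tan(βl) = tan(27.1°) = 0.512
Z_in = Z_0·(Z_L + jZ_0·tanβl)/(Z_0 + jZ_L·tanβl)
     = 75·(428 + j38.4)/(75 + j219)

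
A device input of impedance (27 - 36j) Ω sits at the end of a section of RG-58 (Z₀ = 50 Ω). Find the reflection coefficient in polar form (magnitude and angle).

Γ = (Z_L − Z_0)/(Z_L + Z_0) = (-23 − j36)/(77 − j36)
|Γ| = 42.7/85 = 0.503

Γ ≈ 0.503 ∠ -97.5°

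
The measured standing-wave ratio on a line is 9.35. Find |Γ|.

|Γ| = (S − 1)/(S + 1) = (9.35 − 1)/(9.35 + 1) = 8.35/10.3

|Γ| ≈ 0.807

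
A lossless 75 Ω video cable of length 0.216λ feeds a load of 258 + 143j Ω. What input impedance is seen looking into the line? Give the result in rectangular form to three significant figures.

Z_in ≈ 18.4 − j25.3 Ω

βl = 2π × 0.216 = 77.8°
tan(βl) = tan(77.8°) = 4.61
Z_in = Z_0·(Z_L + jZ_0·tanβl)/(Z_0 + jZ_L·tanβl)
     = 75·(258 + j489)/(-584 + j1190)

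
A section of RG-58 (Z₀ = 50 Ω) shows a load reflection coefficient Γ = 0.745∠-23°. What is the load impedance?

Z_L ≈ 121 − j159 Ω

Z_L = Z_0·(1 + Γ)/(1 − Γ) = 50·(1.69 − j0.291)/(0.314 + j0.291)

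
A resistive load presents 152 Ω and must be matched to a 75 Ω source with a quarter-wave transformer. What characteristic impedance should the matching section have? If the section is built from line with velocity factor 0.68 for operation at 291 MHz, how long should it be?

Z_qwt ≈ 107 Ω; length ≈ 17.5 cm

Z_qwt = √(Z_0·R_L) = √(75 × 152) = √11400
λ = 0.68·c/f = 0.701 m, so l = λ/4 = 0.175 m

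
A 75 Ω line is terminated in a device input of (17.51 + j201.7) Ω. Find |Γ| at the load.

|Γ| ≈ 0.945

Γ = (Z_L − Z_0)/(Z_L + Z_0) = (-57.49 + j201.7)/(92.51 + j201.7)
|Γ| = 210/222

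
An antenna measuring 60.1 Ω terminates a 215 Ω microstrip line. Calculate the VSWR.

VSWR ≈ 3.58

Γ = (60.1 − 215)/(60.1 + 215) = -0.563
VSWR = (1 + 0.563)/(1 − 0.563)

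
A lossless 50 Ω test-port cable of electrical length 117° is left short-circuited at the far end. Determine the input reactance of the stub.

X_in ≈ -98.1 Ω (capacitive)

tan(βl) = -1.96
For a short-circuited stub, Z_in = jZ_0·tan(βl)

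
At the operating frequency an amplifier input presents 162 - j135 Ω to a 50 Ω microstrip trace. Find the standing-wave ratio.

VSWR ≈ 5.62

Γ = (Z_L − Z_0)/(Z_L + Z_0) = (112 − j135)/(212 − j135)
|Γ| = 175/251 = 0.698
VSWR = (1 + |Γ|)/(1 − |Γ|) = 1.7/0.302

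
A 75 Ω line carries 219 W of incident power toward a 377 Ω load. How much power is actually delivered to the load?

Γ = (377 − 75)/(377 + 75) = 0.668
|Γ|² = 0.446
P_refl = |Γ|²·P_inc = 97.8 W, P_del = (1 − |Γ|²)·P_inc = 121 W

P_delivered ≈ 121 W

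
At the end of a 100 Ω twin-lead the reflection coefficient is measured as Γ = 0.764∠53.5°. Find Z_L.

Z_L = Z_0·(1 + Γ)/(1 − Γ) = 100·(1.45 + j0.614)/(0.546 − j0.614)

Z_L ≈ 61.7 + j182 Ω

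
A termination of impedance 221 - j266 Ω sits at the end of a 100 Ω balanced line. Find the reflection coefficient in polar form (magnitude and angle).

Γ = (Z_L − Z_0)/(Z_L + Z_0) = (121 − j266)/(321 − j266)
|Γ| = 292/417 = 0.701

Γ ≈ 0.701 ∠ -25.9°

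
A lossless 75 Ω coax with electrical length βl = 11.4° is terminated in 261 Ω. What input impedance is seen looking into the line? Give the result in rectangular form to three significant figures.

Z_in ≈ 182 − j113 Ω

tan(βl) = tan(11.4°) = 0.202
Z_in = Z_0·(Z_L + jZ_0·tanβl)/(Z_0 + jZ_L·tanβl)
     = 75·(261 + j15.1)/(75 + j52.6)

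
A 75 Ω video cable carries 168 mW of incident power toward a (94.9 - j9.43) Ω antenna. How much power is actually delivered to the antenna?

|Γ| = |(19.9 − j9.43)/(169.9 − j9.43)| = 0.129
|Γ|² = 0.0167
P_refl = |Γ|²·P_inc = 2.81 mW, P_del = (1 − |Γ|²)·P_inc = 165 mW

P_delivered ≈ 165 mW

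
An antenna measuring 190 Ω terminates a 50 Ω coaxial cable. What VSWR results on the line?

VSWR ≈ 3.8

Γ = (190 − 50)/(190 + 50) = 0.583
VSWR = (1 + 0.583)/(1 − 0.583)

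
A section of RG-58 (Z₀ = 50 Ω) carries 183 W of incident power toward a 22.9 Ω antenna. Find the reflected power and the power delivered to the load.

Γ = (22.9 − 50)/(22.9 + 50) = -0.372
|Γ|² = 0.138
P_refl = |Γ|²·P_inc = 25.3 W, P_del = (1 − |Γ|²)·P_inc = 158 W

P_reflected ≈ 25.3 W; P_delivered ≈ 158 W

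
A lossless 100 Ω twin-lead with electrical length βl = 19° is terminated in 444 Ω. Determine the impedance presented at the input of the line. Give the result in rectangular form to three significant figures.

tan(βl) = tan(19°) = 0.344
Z_in = Z_0·(Z_L + jZ_0·tanβl)/(Z_0 + jZ_L·tanβl)
     = 100·(444 + j34.4)/(100 + j153)

Z_in ≈ 149 − j193 Ω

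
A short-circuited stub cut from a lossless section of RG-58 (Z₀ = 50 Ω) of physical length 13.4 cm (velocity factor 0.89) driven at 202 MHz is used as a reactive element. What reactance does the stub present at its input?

λ = v/f = 0.89·c / 202 MHz = 1.32 m
βl = 2π·l/λ = 2π × 0.101 = 36.5°
tan(βl) = 0.74
For a short-circuited stub, Z_in = jZ_0·tan(βl)

X_in ≈ 37 Ω (inductive)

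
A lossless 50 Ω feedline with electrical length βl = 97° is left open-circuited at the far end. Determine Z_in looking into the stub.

Z_in ≈ +j6.14 Ω

tan(βl) = -8.14
For an open-circuited stub, Z_in = −jZ_0·cot(βl) = −jZ_0/tan(βl)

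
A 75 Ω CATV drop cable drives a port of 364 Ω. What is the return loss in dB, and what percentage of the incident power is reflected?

RL ≈ 3.63 dB; 43.3% of incident power reflected

Γ = (364 − 75)/(364 + 75) = 0.658
RL = −20·log₁₀(0.658) = 3.63 dB
P_refl/P_inc = |Γ|² = 0.433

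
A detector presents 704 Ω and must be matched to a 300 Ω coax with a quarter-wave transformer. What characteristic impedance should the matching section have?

Z_qwt = √(Z_0·R_L) = √(300 × 704) = √211200

Z_qwt ≈ 460 Ω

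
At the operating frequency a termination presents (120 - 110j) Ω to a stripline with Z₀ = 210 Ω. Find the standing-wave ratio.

Γ = (Z_L − Z_0)/(Z_L + Z_0) = (-90 − j110)/(330 − j110)
|Γ| = 142/348 = 0.409
VSWR = (1 + |Γ|)/(1 − |Γ|) = 1.41/0.591

VSWR ≈ 2.38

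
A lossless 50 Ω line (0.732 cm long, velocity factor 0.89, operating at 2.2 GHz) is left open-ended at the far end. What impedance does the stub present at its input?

λ = v/f = 0.89·c / 2.2 GHz = 0.121 m
βl = 2π·l/λ = 2π × 0.0603 = 21.7°
tan(βl) = 0.398
For an open-ended stub, Z_in = −jZ_0·cot(βl) = −jZ_0/tan(βl)

Z_in ≈ −j126 Ω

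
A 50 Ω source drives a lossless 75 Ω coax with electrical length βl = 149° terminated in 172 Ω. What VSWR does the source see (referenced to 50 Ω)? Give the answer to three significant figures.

VSWR ≈ 2.99

tan(βl) = -0.601
Z_in = Z_0·(Z_L + jZ_0·tanβl)/(Z_0 + jZ_L·tanβl) = 80.8 + j66.2 Ω
Γ_s = (Z_in − Z_s)/(Z_in + Z_s) = (30.8 + j66.2)/(131 + j66.2), |Γ_s| = 0.498
VSWR = (1 + |Γ_s|)/(1 − |Γ_s|)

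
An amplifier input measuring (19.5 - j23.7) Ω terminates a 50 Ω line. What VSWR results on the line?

Γ = (Z_L − Z_0)/(Z_L + Z_0) = (-30.5 − j23.7)/(69.5 − j23.7)
|Γ| = 38.6/73.4 = 0.526
VSWR = (1 + |Γ|)/(1 − |Γ|) = 1.53/0.474

VSWR ≈ 3.22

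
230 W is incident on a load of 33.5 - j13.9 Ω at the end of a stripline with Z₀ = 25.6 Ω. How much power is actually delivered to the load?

|Γ| = |(7.9 − j13.9)/(59.1 − j13.9)| = 0.263
|Γ|² = 0.0693
P_refl = |Γ|²·P_inc = 16 W, P_del = (1 − |Γ|²)·P_inc = 214 W

P_delivered ≈ 214 W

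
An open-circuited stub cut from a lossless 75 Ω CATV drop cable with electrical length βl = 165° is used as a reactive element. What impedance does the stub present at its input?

tan(βl) = -0.268
For an open-circuited stub, Z_in = −jZ_0·cot(βl) = −jZ_0/tan(βl)

Z_in ≈ +j280 Ω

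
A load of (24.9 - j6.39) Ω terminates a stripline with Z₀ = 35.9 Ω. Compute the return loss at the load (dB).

Γ = (-11 − j6.39)/(60.8 − j6.39), |Γ| = 0.208
RL = −20·log₁₀|Γ| = −20·log₁₀(0.208)

RL ≈ 13.6 dB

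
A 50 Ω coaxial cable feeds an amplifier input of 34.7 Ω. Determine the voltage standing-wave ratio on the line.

VSWR ≈ 1.44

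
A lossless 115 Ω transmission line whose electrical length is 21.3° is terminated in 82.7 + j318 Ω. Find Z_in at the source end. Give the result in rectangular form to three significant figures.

tan(βl) = tan(21.3°) = 0.39
Z_in = Z_0·(Z_L + jZ_0·tanβl)/(Z_0 + jZ_L·tanβl)
     = 115·(82.7 + j363)/(-8.98 + j32.2)

Z_in ≈ 1120 − j608 Ω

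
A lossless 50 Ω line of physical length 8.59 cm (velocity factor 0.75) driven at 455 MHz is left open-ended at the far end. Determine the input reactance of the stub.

λ = v/f = 0.75·c / 455 MHz = 0.495 m
βl = 2π·l/λ = 2π × 0.174 = 62.5°
tan(βl) = 1.92
For an open-ended stub, Z_in = −jZ_0·cot(βl) = −jZ_0/tan(βl)

X_in ≈ -26 Ω (capacitive)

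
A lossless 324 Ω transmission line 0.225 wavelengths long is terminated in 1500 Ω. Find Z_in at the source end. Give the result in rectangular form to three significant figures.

βl = 2π × 0.225 = 81°
tan(βl) = tan(81°) = 6.31
Z_in = Z_0·(Z_L + jZ_0·tanβl)/(Z_0 + jZ_L·tanβl)
     = 324·(1500 + j2050)/(324 + j9470)

Z_in ≈ 71.7 − j48.9 Ω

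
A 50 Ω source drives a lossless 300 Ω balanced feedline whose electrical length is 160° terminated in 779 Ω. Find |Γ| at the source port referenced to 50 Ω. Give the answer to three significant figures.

|Γ| ≈ 0.867

tan(βl) = -0.364
Z_in = Z_0·(Z_L + jZ_0·tanβl)/(Z_0 + jZ_L·tanβl) = 466 + j331 Ω
Γ_s = (Z_in − Z_s)/(Z_in + Z_s) = (416 + j331)/(516 + j331), |Γ_s| = 0.867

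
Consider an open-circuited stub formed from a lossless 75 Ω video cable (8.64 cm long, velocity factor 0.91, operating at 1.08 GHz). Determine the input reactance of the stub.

λ = v/f = 0.91·c / 1.08 GHz = 0.253 m
βl = 2π·l/λ = 2π × 0.342 = 123°
tan(βl) = -1.54
For an open-circuited stub, Z_in = −jZ_0·cot(βl) = −jZ_0/tan(βl)

X_in ≈ 48.8 Ω (inductive)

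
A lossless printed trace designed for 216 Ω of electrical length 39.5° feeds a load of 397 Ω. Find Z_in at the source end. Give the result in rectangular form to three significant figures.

tan(βl) = tan(39.5°) = 0.824
Z_in = Z_0·(Z_L + jZ_0·tanβl)/(Z_0 + jZ_L·tanβl)
     = 216·(397 + j178)/(216 + j327)

Z_in ≈ 202 − j128 Ω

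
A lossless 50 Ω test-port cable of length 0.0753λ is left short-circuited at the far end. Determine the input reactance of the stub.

X_in ≈ 25.6 Ω (inductive)

βl = 2π × 0.0753 = 27.1°
tan(βl) = 0.512
For a short-circuited stub, Z_in = jZ_0·tan(βl)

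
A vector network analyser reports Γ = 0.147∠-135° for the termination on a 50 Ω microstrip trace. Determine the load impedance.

Z_L ≈ 39.8 − j8.45 Ω

Z_L = Z_0·(1 + Γ)/(1 − Γ) = 50·(0.896 − j0.104)/(1.1 + j0.104)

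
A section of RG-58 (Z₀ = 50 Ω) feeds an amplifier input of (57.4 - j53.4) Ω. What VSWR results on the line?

VSWR ≈ 2.63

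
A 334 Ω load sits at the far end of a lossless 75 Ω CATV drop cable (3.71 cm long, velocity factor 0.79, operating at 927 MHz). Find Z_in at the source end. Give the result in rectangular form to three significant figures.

Z_in ≈ 26.2 − j53.5 Ω

λ = v/f = 0.79·c / 927 MHz = 0.256 m
βl = 2π·l/λ = 2π × 0.145 = 52.2°
tan(βl) = tan(52.2°) = 1.29
Z_in = Z_0·(Z_L + jZ_0·tanβl)/(Z_0 + jZ_L·tanβl)
     = 75·(334 + j96.8)/(75 + j431)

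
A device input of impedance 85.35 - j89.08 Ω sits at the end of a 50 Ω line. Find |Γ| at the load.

|Γ| ≈ 0.591

Γ = (Z_L − Z_0)/(Z_L + Z_0) = (35.35 − j89.08)/(135.3 − j89.08)
|Γ| = 95.8/162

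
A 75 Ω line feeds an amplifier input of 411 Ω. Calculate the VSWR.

VSWR ≈ 5.48

For a purely resistive load, VSWR = R_L/Z_0 or Z_0/R_L (whichever > 1) = 411/75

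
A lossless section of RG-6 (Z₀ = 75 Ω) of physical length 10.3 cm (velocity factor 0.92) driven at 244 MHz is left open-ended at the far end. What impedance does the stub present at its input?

Z_in ≈ −j116 Ω

λ = v/f = 0.92·c / 244 MHz = 1.13 m
βl = 2π·l/λ = 2π × 0.0911 = 32.8°
tan(βl) = 0.644
For an open-ended stub, Z_in = −jZ_0·cot(βl) = −jZ_0/tan(βl)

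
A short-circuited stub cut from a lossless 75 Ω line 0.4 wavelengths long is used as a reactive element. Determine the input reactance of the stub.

X_in ≈ -54.5 Ω (capacitive)

βl = 2π × 0.4 = 144°
tan(βl) = -0.727
For a short-circuited stub, Z_in = jZ_0·tan(βl)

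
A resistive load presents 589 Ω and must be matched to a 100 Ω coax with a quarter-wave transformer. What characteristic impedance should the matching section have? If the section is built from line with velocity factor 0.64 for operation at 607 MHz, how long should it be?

Z_qwt ≈ 243 Ω; length ≈ 7.91 cm

Z_qwt = √(Z_0·R_L) = √(100 × 589) = √58900
λ = 0.64·c/f = 0.316 m, so l = λ/4 = 0.0791 m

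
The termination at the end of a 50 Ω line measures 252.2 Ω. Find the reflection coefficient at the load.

Γ = (Z_L − Z_0)/(Z_L + Z_0) = (252.2 − 50)/(252.2 + 50) = 202.2/302.2

Γ = 0.669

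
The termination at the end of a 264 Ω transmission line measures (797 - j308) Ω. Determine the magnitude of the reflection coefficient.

|Γ| ≈ 0.557

Γ = (Z_L − Z_0)/(Z_L + Z_0) = (533 − j308)/(1061 − j308)
|Γ| = 616/1100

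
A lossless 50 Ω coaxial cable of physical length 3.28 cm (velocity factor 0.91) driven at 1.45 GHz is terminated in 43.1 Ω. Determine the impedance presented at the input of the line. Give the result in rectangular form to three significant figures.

Z_in ≈ 54.1 + j6.57 Ω

λ = v/f = 0.91·c / 1.45 GHz = 0.188 m
βl = 2π·l/λ = 2π × 0.174 = 62.7°
tan(βl) = tan(62.7°) = 1.94
Z_in = Z_0·(Z_L + jZ_0·tanβl)/(Z_0 + jZ_L·tanβl)
     = 50·(43.1 + j96.9)/(50 + j83.6)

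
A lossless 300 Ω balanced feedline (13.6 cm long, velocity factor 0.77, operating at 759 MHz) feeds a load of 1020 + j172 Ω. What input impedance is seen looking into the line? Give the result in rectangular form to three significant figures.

Z_in ≈ 404 + j454 Ω

λ = v/f = 0.77·c / 759 MHz = 0.304 m
βl = 2π·l/λ = 2π × 0.447 = 161°
tan(βl) = tan(161°) = -0.347
Z_in = Z_0·(Z_L + jZ_0·tanβl)/(Z_0 + jZ_L·tanβl)
     = 300·(1020 + j67.9)/(360 − j354)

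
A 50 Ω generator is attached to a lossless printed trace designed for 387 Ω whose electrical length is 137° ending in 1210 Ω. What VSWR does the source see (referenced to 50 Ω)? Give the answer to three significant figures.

tan(βl) = -0.933
Z_in = Z_0·(Z_L + jZ_0·tanβl)/(Z_0 + jZ_L·tanβl) = 238 + j333 Ω
Γ_s = (Z_in − Z_s)/(Z_in + Z_s) = (188 + j333)/(288 + j333), |Γ_s| = 0.869
VSWR = (1 + |Γ_s|)/(1 − |Γ_s|)

VSWR ≈ 14.2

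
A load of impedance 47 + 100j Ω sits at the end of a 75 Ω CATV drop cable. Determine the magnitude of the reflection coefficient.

Γ = (Z_L − Z_0)/(Z_L + Z_0) = (-28 + j100)/(122 + j100)
|Γ| = 104/158

|Γ| ≈ 0.658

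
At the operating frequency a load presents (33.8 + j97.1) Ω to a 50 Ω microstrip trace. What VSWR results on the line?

VSWR ≈ 7.6

Γ = (Z_L − Z_0)/(Z_L + Z_0) = (-16.2 + j97.1)/(83.8 + j97.1)
|Γ| = 98.4/128 = 0.768
VSWR = (1 + |Γ|)/(1 − |Γ|) = 1.77/0.232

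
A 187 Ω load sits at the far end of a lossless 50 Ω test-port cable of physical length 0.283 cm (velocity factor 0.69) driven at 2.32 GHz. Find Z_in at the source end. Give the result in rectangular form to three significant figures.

Z_in ≈ 124 − j83.5 Ω

λ = v/f = 0.69·c / 2.32 GHz = 0.0892 m
βl = 2π·l/λ = 2π × 0.0317 = 11.4°
tan(βl) = tan(11.4°) = 0.202
Z_in = Z_0·(Z_L + jZ_0·tanβl)/(Z_0 + jZ_L·tanβl)
     = 50·(187 + j10.1)/(50 + j37.8)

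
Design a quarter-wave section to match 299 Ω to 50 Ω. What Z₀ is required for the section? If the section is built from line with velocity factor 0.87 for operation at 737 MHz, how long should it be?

Z_qwt = √(Z_0·R_L) = √(50 × 299) = √14950
λ = 0.87·c/f = 0.354 m, so l = λ/4 = 0.0885 m

Z_qwt ≈ 122 Ω; length ≈ 8.85 cm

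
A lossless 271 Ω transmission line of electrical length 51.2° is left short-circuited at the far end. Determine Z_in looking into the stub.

tan(βl) = 1.24
For a short-circuited stub, Z_in = jZ_0·tan(βl)

Z_in ≈ +j337 Ω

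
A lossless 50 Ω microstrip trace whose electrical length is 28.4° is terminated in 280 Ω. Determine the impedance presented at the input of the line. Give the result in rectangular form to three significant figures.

tan(βl) = tan(28.4°) = 0.541
Z_in = Z_0·(Z_L + jZ_0·tanβl)/(Z_0 + jZ_L·tanβl)
     = 50·(280 + j27)/(50 + j151)

Z_in ≈ 35.6 − j80.7 Ω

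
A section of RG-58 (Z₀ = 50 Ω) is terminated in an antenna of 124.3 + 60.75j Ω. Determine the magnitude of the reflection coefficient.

|Γ| ≈ 0.52

Γ = (Z_L − Z_0)/(Z_L + Z_0) = (74.3 + j60.75)/(174.3 + j60.75)
|Γ| = 96/185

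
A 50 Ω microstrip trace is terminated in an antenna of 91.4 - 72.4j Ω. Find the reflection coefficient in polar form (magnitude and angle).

Γ = (Z_L − Z_0)/(Z_L + Z_0) = (41.4 − j72.4)/(141.4 − j72.4)
|Γ| = 83.4/159 = 0.525

Γ ≈ 0.525 ∠ -33.1°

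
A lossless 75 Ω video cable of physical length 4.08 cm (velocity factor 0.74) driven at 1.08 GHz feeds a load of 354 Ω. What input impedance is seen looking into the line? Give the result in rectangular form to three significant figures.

Z_in ≈ 17.6 − j23.9 Ω

λ = v/f = 0.74·c / 1.08 GHz = 0.206 m
βl = 2π·l/λ = 2π × 0.198 = 71.5°
tan(βl) = tan(71.5°) = 2.98
Z_in = Z_0·(Z_L + jZ_0·tanβl)/(Z_0 + jZ_L·tanβl)
     = 75·(354 + j224)/(75 + j1060)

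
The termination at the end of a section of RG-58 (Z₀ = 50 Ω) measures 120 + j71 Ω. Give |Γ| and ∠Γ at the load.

Γ = (Z_L − Z_0)/(Z_L + Z_0) = (70 + j71)/(170 + j71)
|Γ| = 99.7/184 = 0.541

Γ ≈ 0.541 ∠ 22.7°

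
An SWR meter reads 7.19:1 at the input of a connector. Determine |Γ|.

|Γ| = (S − 1)/(S + 1) = (7.19 − 1)/(7.19 + 1) = 6.19/8.19

|Γ| ≈ 0.756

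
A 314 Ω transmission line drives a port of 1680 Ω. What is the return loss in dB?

Γ = (1680 − 314)/(1680 + 314) = 0.685
RL = −20·log₁₀|Γ| = −20·log₁₀(0.685)

RL ≈ 3.29 dB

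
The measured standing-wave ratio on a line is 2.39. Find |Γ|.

|Γ| = (S − 1)/(S + 1) = (2.39 − 1)/(2.39 + 1) = 1.39/3.39

|Γ| ≈ 0.41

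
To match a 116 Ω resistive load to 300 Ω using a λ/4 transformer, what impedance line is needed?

Z_qwt ≈ 187 Ω

Z_qwt = √(Z_0·R_L) = √(300 × 116) = √34800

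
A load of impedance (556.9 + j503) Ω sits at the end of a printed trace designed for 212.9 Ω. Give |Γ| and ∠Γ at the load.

Γ ≈ 0.663 ∠ 22.5°

Γ = (Z_L − Z_0)/(Z_L + Z_0) = (344 + j503)/(769.8 + j503)
|Γ| = 609/920 = 0.663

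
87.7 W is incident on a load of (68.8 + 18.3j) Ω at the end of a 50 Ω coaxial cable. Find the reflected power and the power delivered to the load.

P_reflected ≈ 4.18 W; P_delivered ≈ 83.5 W

|Γ| = |(18.8 + j18.3)/(118.8 + j18.3)| = 0.218
|Γ|² = 0.0476
P_refl = |Γ|²·P_inc = 4.18 W, P_del = (1 − |Γ|²)·P_inc = 83.5 W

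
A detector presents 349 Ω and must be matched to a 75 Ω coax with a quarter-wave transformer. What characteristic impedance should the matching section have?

Z_qwt ≈ 162 Ω

Z_qwt = √(Z_0·R_L) = √(75 × 349) = √26180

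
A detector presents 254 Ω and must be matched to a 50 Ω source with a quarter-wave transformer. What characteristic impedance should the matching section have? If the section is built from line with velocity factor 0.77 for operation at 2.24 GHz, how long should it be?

Z_qwt = √(Z_0·R_L) = √(50 × 254) = √12700
λ = 0.77·c/f = 0.103 m, so l = λ/4 = 0.0258 m

Z_qwt ≈ 113 Ω; length ≈ 2.58 cm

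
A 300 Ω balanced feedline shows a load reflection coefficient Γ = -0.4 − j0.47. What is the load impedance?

Z_L ≈ 85.2 − j129 Ω

Z_L = Z_0·(1 + Γ)/(1 − Γ) = 300·(0.6 − j0.47)/(1.4 + j0.47)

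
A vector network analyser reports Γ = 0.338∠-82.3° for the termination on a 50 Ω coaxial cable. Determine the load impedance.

Z_L ≈ 43.3 − j32.7 Ω

Z_L = Z_0·(1 + Γ)/(1 − Γ) = 50·(1.05 − j0.335)/(0.955 + j0.335)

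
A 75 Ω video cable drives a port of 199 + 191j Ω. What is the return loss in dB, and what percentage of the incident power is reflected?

Γ = (124 + j191)/(274 + j191), |Γ| = 0.682
RL = −20·log₁₀(0.682) = 3.33 dB
P_refl/P_inc = |Γ|² = 0.465

RL ≈ 3.33 dB; 46.5% of incident power reflected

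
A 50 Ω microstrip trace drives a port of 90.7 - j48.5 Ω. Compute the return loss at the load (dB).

RL ≈ 7.42 dB

Γ = (40.7 − j48.5)/(140.7 − j48.5), |Γ| = 0.425
RL = −20·log₁₀|Γ| = −20·log₁₀(0.425)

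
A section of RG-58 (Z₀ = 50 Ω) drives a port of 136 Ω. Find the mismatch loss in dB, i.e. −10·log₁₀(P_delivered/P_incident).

mismatch loss ≈ 1.04 dB

Γ = (136 − 50)/(136 + 50) = 0.462
|Γ|² = 0.214, so P_del/P_inc = 1 − |Γ|² = 0.786
ML = −10·log₁₀(1 − |Γ|²)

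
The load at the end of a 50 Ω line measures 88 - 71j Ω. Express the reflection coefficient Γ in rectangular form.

Γ = (Z_L − Z_0)/(Z_L + Z_0) = (38 − j71)/(138 − j71)

Γ ≈ 0.427 − j0.295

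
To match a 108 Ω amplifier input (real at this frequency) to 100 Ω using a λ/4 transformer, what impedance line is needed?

Z_qwt = √(Z_0·R_L) = √(100 × 108) = √10800

Z_qwt ≈ 104 Ω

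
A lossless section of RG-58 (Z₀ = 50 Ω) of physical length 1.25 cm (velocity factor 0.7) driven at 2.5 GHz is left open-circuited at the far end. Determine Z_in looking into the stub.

Z_in ≈ −j36.9 Ω

λ = v/f = 0.7·c / 2.5 GHz = 0.084 m
βl = 2π·l/λ = 2π × 0.149 = 53.6°
tan(βl) = 1.35
For an open-circuited stub, Z_in = −jZ_0·cot(βl) = −jZ_0/tan(βl)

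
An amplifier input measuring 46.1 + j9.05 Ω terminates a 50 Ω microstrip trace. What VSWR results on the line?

Γ = (Z_L − Z_0)/(Z_L + Z_0) = (-3.9 + j9.05)/(96.1 + j9.05)
|Γ| = 9.85/96.5 = 0.102
VSWR = (1 + |Γ|)/(1 − |Γ|) = 1.1/0.898

VSWR ≈ 1.23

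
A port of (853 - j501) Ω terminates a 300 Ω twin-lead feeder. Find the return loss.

RL ≈ 4.53 dB

Γ = (553 − j501)/(1153 − j501), |Γ| = 0.594
RL = −20·log₁₀|Γ| = −20·log₁₀(0.594)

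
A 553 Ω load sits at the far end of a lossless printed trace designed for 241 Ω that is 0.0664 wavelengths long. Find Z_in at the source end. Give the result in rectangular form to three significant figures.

Z_in ≈ 325 − j224 Ω

βl = 2π × 0.0664 = 23.9°
tan(βl) = tan(23.9°) = 0.443
Z_in = Z_0·(Z_L + jZ_0·tanβl)/(Z_0 + jZ_L·tanβl)
     = 241·(553 + j107)/(241 + j245)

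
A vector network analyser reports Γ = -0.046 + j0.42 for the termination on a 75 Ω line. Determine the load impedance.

Z_L ≈ 48.5 + j49.6 Ω

Z_L = Z_0·(1 + Γ)/(1 − Γ) = 75·(0.954 + j0.42)/(1.05 − j0.42)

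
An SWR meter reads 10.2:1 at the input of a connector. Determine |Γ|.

|Γ| = (S − 1)/(S + 1) = (10.2 − 1)/(10.2 + 1) = 9.2/11.2

|Γ| ≈ 0.821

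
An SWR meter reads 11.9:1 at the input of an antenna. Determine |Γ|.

|Γ| = (S − 1)/(S + 1) = (11.9 − 1)/(11.9 + 1) = 10.9/12.9

|Γ| ≈ 0.845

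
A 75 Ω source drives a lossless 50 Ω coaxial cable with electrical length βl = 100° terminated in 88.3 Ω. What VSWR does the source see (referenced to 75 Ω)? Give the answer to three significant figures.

tan(βl) = -5.67
Z_in = Z_0·(Z_L + jZ_0·tanβl)/(Z_0 + jZ_L·tanβl) = 28.9 + j5.93 Ω
Γ_s = (Z_in − Z_s)/(Z_in + Z_s) = (-46.1 + j5.93)/(104 + j5.93), |Γ_s| = 0.447
VSWR = (1 + |Γ_s|)/(1 − |Γ_s|)

VSWR ≈ 2.61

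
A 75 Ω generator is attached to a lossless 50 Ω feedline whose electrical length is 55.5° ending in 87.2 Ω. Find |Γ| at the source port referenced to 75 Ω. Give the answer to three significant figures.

tan(βl) = 1.46
Z_in = Z_0·(Z_L + jZ_0·tanβl)/(Z_0 + jZ_L·tanβl) = 36.5 − j20 Ω
Γ_s = (Z_in − Z_s)/(Z_in + Z_s) = (-38.5 − j20)/(112 − j20), |Γ_s| = 0.382

|Γ| ≈ 0.382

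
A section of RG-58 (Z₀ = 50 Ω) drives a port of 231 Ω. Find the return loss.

RL ≈ 3.82 dB

Γ = (231 − 50)/(231 + 50) = 0.644
RL = −20·log₁₀|Γ| = −20·log₁₀(0.644)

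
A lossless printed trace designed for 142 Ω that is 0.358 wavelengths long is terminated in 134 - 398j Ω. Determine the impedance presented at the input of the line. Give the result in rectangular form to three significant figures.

βl = 2π × 0.358 = 129°
tan(βl) = tan(129°) = -1.24
Z_in = Z_0·(Z_L + jZ_0·tanβl)/(Z_0 + jZ_L·tanβl)
     = 142·(134 − j574)/(-352 − j166)

Z_in ≈ 45.3 + j210 Ω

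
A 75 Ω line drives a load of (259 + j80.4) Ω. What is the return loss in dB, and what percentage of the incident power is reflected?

RL ≈ 4.66 dB; 34.2% of incident power reflected

Γ = (184 + j80.4)/(334 + j80.4), |Γ| = 0.584
RL = −20·log₁₀(0.584) = 4.66 dB
P_refl/P_inc = |Γ|² = 0.342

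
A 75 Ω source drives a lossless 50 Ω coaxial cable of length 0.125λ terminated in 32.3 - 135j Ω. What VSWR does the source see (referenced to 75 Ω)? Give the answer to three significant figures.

βl = 2π × 0.125 = 45°
tan(βl) = 1
Z_in = Z_0·(Z_L + jZ_0·tanβl)/(Z_0 + jZ_L·tanβl) = 4.58 − j23.8 Ω
Γ_s = (Z_in − Z_s)/(Z_in + Z_s) = (-70.4 − j23.8)/(79.6 − j23.8), |Γ_s| = 0.895
VSWR = (1 + |Γ_s|)/(1 − |Γ_s|)

VSWR ≈ 18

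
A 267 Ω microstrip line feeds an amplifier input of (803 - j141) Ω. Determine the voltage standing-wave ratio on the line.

VSWR ≈ 3.11

Γ = (Z_L − Z_0)/(Z_L + Z_0) = (536 − j141)/(1070 − j141)
|Γ| = 554/1080 = 0.514
VSWR = (1 + |Γ|)/(1 − |Γ|) = 1.51/0.486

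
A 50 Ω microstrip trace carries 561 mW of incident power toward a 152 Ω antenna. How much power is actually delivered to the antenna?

P_delivered ≈ 418 mW

Γ = (152 − 50)/(152 + 50) = 0.505
|Γ|² = 0.255
P_refl = |Γ|²·P_inc = 143 mW, P_del = (1 − |Γ|²)·P_inc = 418 mW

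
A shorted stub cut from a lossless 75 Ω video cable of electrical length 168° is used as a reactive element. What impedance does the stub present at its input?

Z_in ≈ −j15.9 Ω

tan(βl) = -0.213
For a shorted stub, Z_in = jZ_0·tan(βl)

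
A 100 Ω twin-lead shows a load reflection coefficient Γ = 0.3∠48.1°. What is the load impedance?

Z_L ≈ 132 + j64.8 Ω

Z_L = Z_0·(1 + Γ)/(1 − Γ) = 100·(1.2 + j0.223)/(0.8 − j0.223)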